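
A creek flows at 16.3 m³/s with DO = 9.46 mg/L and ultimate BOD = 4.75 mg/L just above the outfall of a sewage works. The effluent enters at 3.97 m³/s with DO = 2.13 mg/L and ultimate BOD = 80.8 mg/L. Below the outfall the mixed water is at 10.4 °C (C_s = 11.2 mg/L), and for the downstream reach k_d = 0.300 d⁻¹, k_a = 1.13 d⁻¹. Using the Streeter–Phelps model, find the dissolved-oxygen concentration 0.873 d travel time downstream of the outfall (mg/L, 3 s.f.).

DO ≈ 7.20 mg/L

Mixed DO = (16.3×9.46 + 3.97×2.13)/(16.3+3.97) = 162.7/20.27 = 8.024 mg/L.
Mixed L₀ = (16.3×4.75 + 3.97×80.8)/(20.27) = 398.2/20.27 = 19.64 mg/L.
Initial deficit D₀ = C_s − DO₀ = 11.2 − 8.024 = 3.176 mg/L.
D(0.873) = [0.300×19.64/(1.13−0.300)](e^(−0.300×0.873) − e^(−1.13×0.873)) + 3.176 e^(−1.13×0.873)
= 7.101 × (0.7696 − 0.3729) + 3.176 × 0.3729 = 4.001 mg/L.
DO = 11.2 − 4.001 = 7.199 mg/L.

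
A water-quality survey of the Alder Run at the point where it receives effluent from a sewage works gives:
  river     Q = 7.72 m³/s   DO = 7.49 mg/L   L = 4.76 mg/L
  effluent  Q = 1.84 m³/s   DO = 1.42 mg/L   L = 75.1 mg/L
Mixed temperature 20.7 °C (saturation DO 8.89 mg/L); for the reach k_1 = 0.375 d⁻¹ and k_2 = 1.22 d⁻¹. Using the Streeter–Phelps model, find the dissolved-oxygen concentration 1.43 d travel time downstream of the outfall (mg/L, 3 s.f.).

DO ≈ 5.11 mg/L

Mixed DO = (7.72×7.49 + 1.84×1.42)/(7.72+1.84) = 60.44/9.560 = 6.322 mg/L.
Mixed L₀ = (7.72×4.76 + 1.84×75.1)/(9.560) = 174.9/9.560 = 18.30 mg/L.
Initial deficit D₀ = C_s − DO₀ = 8.89 − 6.322 = 2.568 mg/L.
D(1.43) = [0.375×18.30/(1.22−0.375)](e^(−0.375×1.43) − e^(−1.22×1.43)) + 2.568 e^(−1.22×1.43)
= 8.121 × (0.5849 − 0.1747) + 2.568 × 0.1747 = 3.780 mg/L.
DO = 8.89 − 3.780 = 5.110 mg/L.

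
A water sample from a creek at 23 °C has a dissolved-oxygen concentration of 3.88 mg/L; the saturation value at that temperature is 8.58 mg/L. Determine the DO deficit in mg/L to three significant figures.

D = C_s − C = 8.58 − 3.88 = 4.70 mg/L.

D ≈ 4.70 mg/L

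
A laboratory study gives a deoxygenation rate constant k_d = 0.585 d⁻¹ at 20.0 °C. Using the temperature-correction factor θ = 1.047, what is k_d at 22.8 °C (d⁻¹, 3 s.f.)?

k_d ≈ 0.665 d⁻¹

k_d(T₂) = k_d(T₁) · θ^(T₂−T₁) = 0.585 × 1.047^(22.8−20.0)
= 0.585 × 1.047^2.80 = 0.585 × 1.137 = 0.6653 d⁻¹.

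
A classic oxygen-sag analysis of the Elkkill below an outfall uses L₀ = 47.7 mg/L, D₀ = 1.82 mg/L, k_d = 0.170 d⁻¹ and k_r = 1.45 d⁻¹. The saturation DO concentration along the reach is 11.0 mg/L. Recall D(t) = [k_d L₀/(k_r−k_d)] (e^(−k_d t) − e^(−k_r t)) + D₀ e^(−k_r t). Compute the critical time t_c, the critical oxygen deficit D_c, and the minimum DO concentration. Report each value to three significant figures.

t_c = [1/(k_r−k_d)] ln[(k_r/k_d)(1 − D₀(k_r−k_d)/(k_d L₀))]
= [1/(1.45−0.170)] ln[(1.45/0.170)(1 − 1.82×1.280/(0.170×47.7))]
= (1/1.280) ln[8.529 × 0.7127] = 0.7812 × ln(6.079) = 0.7812 × 1.805 = 1.410 d.
D_c = (k_d/k_r) L₀ e^(−k_d t_c) = (0.170/1.45) × 47.7 × e^(−0.170×1.410) = 0.1172 × 47.7 × 0.7869 = 4.400 mg/L.
Minimum DO = C_s − D_c = 11.0 − 4.400 = 6.600 mg/L.

t_c ≈ 1.41 d; D_c ≈ 4.40 mg/L; min DO ≈ 6.60 mg/L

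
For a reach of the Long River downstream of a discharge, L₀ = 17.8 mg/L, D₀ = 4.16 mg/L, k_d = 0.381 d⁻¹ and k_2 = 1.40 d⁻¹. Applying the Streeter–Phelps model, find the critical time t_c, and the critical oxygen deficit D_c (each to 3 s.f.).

t_c ≈ 0.314 d; D_c ≈ 4.30 mg/L

With k_2/k_d = 3.675 and 1 − D₀(k_2−k_d)/(k_d L₀) = 0.3749,
t_c = ln(3.675 × 0.3749) / (1.40 − 0.381) = ln(1.378) / 1.019 = 0.3204/1.019 = 0.3145 d.
L(t_c) = L₀ e^(−k_d t_c) = 17.8 × 0.8871 = 15.79 mg/L, and at the critical point k_2 D_c = k_d L, so D_c = (0.381/1.40) × 15.79 = 4.297 mg/L.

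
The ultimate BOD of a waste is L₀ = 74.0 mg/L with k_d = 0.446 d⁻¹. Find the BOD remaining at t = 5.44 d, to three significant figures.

L_t = L₀ e^(−k_d t) = 74.0 × e^(−0.446×5.44) = 74.0 × 0.08837 = 6.539 mg/L.

L ≈ 6.54 mg/L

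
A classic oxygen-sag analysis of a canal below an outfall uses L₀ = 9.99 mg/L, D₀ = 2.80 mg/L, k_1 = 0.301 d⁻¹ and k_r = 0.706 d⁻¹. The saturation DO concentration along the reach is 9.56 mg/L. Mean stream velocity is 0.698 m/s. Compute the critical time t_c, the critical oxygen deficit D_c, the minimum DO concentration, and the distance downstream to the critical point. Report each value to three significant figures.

t_c ≈ 0.936 d; D_c ≈ 3.21 mg/L; min DO ≈ 6.35 mg/L; x_c ≈ 56.5 km

At the critical point dD/dt = 0, so k_1 L₀ e^(−k_1 t) = k_r D. Substituting D(t) from the Streeter–Phelps equation and solving for t gives
t_c = ln[(k_r/k_1)(1 − D₀(k_r−k_1)/(k_1 L₀))] / (k_r−k_1).
Here k_r−k_1 = 0.4050 d⁻¹ and 1 − D₀(k_r−k_1)/(k_1 L₀) = 1 − 2.80×0.4050/(0.301×9.99) = 0.6229, so
t_c = ln(2.346 × 0.6229) / 0.4050 = 0.3791 / 0.4050 = 0.9361 d.
D_c = (k_1/k_r) L₀ e^(−k_1 t_c) = (0.301/0.706) × 9.99 × e^(−0.301×0.9361) = 0.4263 × 9.99 × 0.7545 = 3.213 mg/L.
Minimum DO = C_s − D_c = 9.56 − 3.213 = 6.347 mg/L.
x_c = v t_c = 0.698 m/s × 0.9361 d × 86400 s/d = 56450 m ≈ 56.5 km.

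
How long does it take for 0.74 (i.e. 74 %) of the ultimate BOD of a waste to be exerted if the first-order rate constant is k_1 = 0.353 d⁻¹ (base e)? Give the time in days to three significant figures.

y/L₀ = 1 − e^(−k_1 t) = 0.74 ⇒ e^(−k_1 t) = 0.260
t = −ln(0.260) / 0.353 = 1.347 / 0.353 = 3.816 d.

t ≈ 3.82 d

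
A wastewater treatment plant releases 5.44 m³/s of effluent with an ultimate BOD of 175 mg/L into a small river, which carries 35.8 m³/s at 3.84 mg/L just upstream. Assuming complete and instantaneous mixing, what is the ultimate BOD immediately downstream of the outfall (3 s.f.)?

Flow-weighted mixing: C = (Q_r C_r + Q_w C_w)/(Q_r + Q_w)
= (35.8×3.84 + 5.44×175)/(35.8 + 5.44) = 1089/41.24 = 26.42 mg/L.

26.4 mg/L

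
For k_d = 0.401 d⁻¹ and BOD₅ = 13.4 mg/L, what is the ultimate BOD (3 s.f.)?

L₀ ≈ 15.5 mg/L

BOD₅ = L₀(1 − e^(−5k_d)) ⇒ L₀ = BOD₅ / (1 − e^(−5×0.401))
= 13.4 / (1 − 0.1347) = 13.4 / 0.8653 = 15.49 mg/L.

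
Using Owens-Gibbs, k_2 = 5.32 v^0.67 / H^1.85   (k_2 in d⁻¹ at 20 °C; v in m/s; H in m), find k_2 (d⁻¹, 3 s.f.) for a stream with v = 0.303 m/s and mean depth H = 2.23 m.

k_2 ≈ 0.542 d⁻¹

k_2 = 5.32 × 0.303^0.67 / 2.23^1.85 = 5.32 × 0.4493 / 4.409 = 0.5421 d⁻¹.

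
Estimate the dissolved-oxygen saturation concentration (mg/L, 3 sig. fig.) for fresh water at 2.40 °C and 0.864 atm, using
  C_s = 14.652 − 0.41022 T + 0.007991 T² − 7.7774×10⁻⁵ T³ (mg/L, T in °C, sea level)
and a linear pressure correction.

At sea level: C_s = 14.652 − 0.41022×2.40 + 0.007991×2.40² − 7.7774×10⁻⁵×2.40³ = 13.71 mg/L.
Pressure correction: C_s' = 13.71 × 0.864 = 11.85 mg/L.

C_s ≈ 11.8 mg/L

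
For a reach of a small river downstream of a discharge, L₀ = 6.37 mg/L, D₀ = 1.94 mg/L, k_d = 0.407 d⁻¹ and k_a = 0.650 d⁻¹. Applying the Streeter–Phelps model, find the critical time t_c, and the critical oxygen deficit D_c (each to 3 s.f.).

t_c ≈ 1.10 d; D_c ≈ 2.55 mg/L

At the critical point dD/dt = 0, so k_d L₀ e^(−k_d t) = k_a D. Substituting D(t) from the Streeter–Phelps equation and solving for t gives
t_c = ln[(k_a/k_d)(1 − D₀(k_a−k_d)/(k_d L₀))] / (k_a−k_d).
Here k_a−k_d = 0.2430 d⁻¹ and 1 − D₀(k_a−k_d)/(k_d L₀) = 1 − 1.94×0.2430/(0.407×6.37) = 0.8182, so
t_c = ln(1.597 × 0.8182) / 0.2430 = 0.2675 / 0.2430 = 1.101 d.
L(t_c) = L₀ e^(−k_d t_c) = 6.37 × 0.6389 = 4.070 mg/L, and at the critical point k_a D_c = k_d L, so D_c = (0.407/0.650) × 4.070 = 2.548 mg/L.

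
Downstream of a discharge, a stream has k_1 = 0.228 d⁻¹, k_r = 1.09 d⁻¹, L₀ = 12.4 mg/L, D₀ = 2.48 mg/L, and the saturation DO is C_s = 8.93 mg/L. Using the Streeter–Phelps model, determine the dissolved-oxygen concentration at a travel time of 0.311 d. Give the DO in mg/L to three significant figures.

DO ≈ 6.44 mg/L

k_1 L₀/(k_r−k_1) = 0.228×12.4/(1.09−0.228) = 2.827/0.8620 = 3.280 mg/L.
e^(−k_1 t) = e^(−0.228×0.3110) = 0.9315; e^(−k_r t) = e^(−1.09×0.3110) = 0.7125.
D = 3.280 × (0.9315 − 0.7125) + 2.48 × 0.7125 = 0.7185 + 1.767 = 2.485 mg/L.
DO = C_s − D = 8.93 − 2.485 = 6.445 mg/L.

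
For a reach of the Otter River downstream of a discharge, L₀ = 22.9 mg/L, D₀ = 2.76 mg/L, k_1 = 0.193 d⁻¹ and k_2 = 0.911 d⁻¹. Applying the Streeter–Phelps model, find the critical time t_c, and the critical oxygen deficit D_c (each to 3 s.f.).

t_c ≈ 1.33 d; D_c ≈ 3.75 mg/L

At the critical point dD/dt = 0, so k_1 L₀ e^(−k_1 t) = k_2 D. Substituting D(t) from the Streeter–Phelps equation and solving for t gives
t_c = ln[(k_2/k_1)(1 − D₀(k_2−k_1)/(k_1 L₀))] / (k_2−k_1).
Here k_2−k_1 = 0.7180 d⁻¹ and 1 − D₀(k_2−k_1)/(k_1 L₀) = 1 − 2.76×0.7180/(0.193×22.9) = 0.5516, so
t_c = ln(4.720 × 0.5516) / 0.7180 = 0.9570 / 0.7180 = 1.333 d.
L(t_c) = L₀ e^(−k_1 t_c) = 22.9 × 0.7732 = 17.71 mg/L, and at the critical point k_2 D_c = k_1 L, so D_c = (0.193/0.911) × 17.71 = 3.751 mg/L.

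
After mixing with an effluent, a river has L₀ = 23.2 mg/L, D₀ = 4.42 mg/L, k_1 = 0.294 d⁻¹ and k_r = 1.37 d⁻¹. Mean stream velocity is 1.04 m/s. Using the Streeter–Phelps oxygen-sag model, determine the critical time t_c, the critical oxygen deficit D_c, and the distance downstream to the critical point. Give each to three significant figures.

t_c ≈ 0.320 d; D_c ≈ 4.53 mg/L; x_c ≈ 28.7 km

t_c = [1/(k_r−k_1)] ln[(k_r/k_1)(1 − D₀(k_r−k_1)/(k_1 L₀))]
= [1/(1.37−0.294)] ln[(1.37/0.294)(1 − 4.42×1.076/(0.294×23.2))]
= (1/1.076) ln[4.660 × 0.3027] = 0.9294 × ln(1.411) = 0.9294 × 0.3441 = 0.3198 d.
L(t_c) = L₀ e^(−k_1 t_c) = 23.2 × 0.9103 = 21.12 mg/L, and at the critical point k_r D_c = k_1 L, so D_c = (0.294/1.37) × 21.12 = 4.532 mg/L.
x_c = v t_c = 1.04 m/s × 0.3198 d × 86400 s/d = 28730 m ≈ 28.7 km.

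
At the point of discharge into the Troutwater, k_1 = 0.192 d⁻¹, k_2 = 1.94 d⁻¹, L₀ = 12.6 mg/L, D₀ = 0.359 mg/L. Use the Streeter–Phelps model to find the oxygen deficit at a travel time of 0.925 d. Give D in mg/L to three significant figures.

D ≈ 0.988 mg/L

k_1 L₀/(k_2−k_1) = 0.192×12.6/(1.94−0.192) = 2.419/1.748 = 1.384 mg/L.
e^(−k_1 t) = e^(−0.192×0.9250) = 0.8373; e^(−k_2 t) = e^(−1.94×0.9250) = 0.1662.
D = 1.384 × (0.8373 − 0.1662) + 0.359 × 0.1662 = 0.9287 + 0.05967 = 0.9884 mg/L.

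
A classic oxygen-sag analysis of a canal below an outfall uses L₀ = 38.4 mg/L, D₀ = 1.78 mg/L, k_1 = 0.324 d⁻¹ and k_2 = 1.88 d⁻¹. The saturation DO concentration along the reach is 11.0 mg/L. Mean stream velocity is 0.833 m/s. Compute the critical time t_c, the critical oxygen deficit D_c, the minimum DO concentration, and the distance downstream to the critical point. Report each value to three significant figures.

t_c = [1/(k_2−k_1)] ln[(k_2/k_1)(1 − D₀(k_2−k_1)/(k_1 L₀))]
= [1/(1.88−0.324)] ln[(1.88/0.324)(1 − 1.78×1.556/(0.324×38.4))]
= (1/1.556) ln[5.802 × 0.7774] = 0.6427 × ln(4.511) = 0.6427 × 1.506 = 0.9682 d.
L(t_c) = L₀ e^(−k_1 t_c) = 38.4 × 0.7307 = 28.06 mg/L, and at the critical point k_2 D_c = k_1 L, so D_c = (0.324/1.88) × 28.06 = 4.836 mg/L.
Minimum DO = C_s − D_c = 11.0 − 4.836 = 6.164 mg/L.
x_c = v t_c = 0.833 m/s × 0.9682 d × 86400 s/d = 69680 m ≈ 69.7 km.

t_c ≈ 0.968 d; D_c ≈ 4.84 mg/L; min DO ≈ 6.16 mg/L; x_c ≈ 69.7 km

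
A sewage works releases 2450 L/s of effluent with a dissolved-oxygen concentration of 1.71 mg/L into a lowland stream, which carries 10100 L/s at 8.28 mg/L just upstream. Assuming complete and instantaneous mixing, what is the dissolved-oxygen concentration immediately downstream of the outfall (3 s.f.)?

7.00 mg/L

Flow-weighted mixing: C = (Q_r C_r + Q_w C_w)/(Q_r + Q_w)
= (10100×8.28 + 2450×1.71)/(10100 + 2450) = 87820/12550 = 6.997 mg/L.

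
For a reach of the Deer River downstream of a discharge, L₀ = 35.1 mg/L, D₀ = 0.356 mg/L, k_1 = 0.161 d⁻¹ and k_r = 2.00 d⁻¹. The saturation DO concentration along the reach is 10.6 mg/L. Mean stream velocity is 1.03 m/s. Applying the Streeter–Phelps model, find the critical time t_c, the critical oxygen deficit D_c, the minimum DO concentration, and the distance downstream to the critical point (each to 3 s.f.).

t_c ≈ 1.30 d; D_c ≈ 2.29 mg/L; min DO ≈ 8.31 mg/L; x_c ≈ 116 km

At the critical point dD/dt = 0, so k_1 L₀ e^(−k_1 t) = k_r D. Substituting D(t) from the Streeter–Phelps equation and solving for t gives
t_c = ln[(k_r/k_1)(1 − D₀(k_r−k_1)/(k_1 L₀))] / (k_r−k_1).
Here k_r−k_1 = 1.839 d⁻¹ and 1 − D₀(k_r−k_1)/(k_1 L₀) = 1 − 0.356×1.839/(0.161×35.1) = 0.8841, so
t_c = ln(12.42 × 0.8841) / 1.839 = 2.396 / 1.839 = 1.303 d.
L(t_c) = L₀ e^(−k_1 t_c) = 35.1 × 0.8107 = 28.46 mg/L, and at the critical point k_r D_c = k_1 L, so D_c = (0.161/2.00) × 28.46 = 2.291 mg/L.
Minimum DO = C_s − D_c = 10.6 − 2.291 = 8.309 mg/L.
x_c = v t_c = 1.03 m/s × 1.303 d × 86400 s/d = 116000 m ≈ 116 km.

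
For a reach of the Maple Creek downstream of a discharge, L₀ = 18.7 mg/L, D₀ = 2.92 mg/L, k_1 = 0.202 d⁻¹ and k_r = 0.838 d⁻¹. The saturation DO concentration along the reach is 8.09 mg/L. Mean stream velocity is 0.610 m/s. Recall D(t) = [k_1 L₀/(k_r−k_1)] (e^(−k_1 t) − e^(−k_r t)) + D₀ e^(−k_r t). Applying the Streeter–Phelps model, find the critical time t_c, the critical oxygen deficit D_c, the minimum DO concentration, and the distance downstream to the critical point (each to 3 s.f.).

At the critical point dD/dt = 0, so k_1 L₀ e^(−k_1 t) = k_r D. Substituting D(t) from the Streeter–Phelps equation and solving for t gives
t_c = ln[(k_r/k_1)(1 − D₀(k_r−k_1)/(k_1 L₀))] / (k_r−k_1).
Here k_r−k_1 = 0.6360 d⁻¹ and 1 − D₀(k_r−k_1)/(k_1 L₀) = 1 − 2.92×0.6360/(0.202×18.7) = 0.5084, so
t_c = ln(4.149 × 0.5084) / 0.6360 = 0.7462 / 0.6360 = 1.173 d.
D_c = (k_1/k_r) L₀ e^(−k_1 t_c) = (0.202/0.838) × 18.7 × e^(−0.202×1.173) = 0.2411 × 18.7 × 0.7890 = 3.557 mg/L.
Minimum DO = C_s − D_c = 8.09 − 3.557 = 4.533 mg/L.
x_c = v t_c = 0.610 m/s × 1.173 d × 86400 s/d = 61830 m ≈ 61.8 km.

t_c ≈ 1.17 d; D_c ≈ 3.56 mg/L; min DO ≈ 4.53 mg/L; x_c ≈ 61.8 km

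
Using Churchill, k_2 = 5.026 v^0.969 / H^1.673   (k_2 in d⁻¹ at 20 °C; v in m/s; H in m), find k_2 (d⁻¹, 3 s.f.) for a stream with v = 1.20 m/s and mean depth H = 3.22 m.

k_2 ≈ 0.848 d⁻¹

k_2 = 5.026 × 1.20^0.969 / 3.22^1.673 = 5.026 × 1.193 / 7.074 = 0.8478 d⁻¹.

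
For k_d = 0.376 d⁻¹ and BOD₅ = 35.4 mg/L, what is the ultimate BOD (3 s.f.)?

L₀ ≈ 41.8 mg/L

BOD₅ = L₀(1 − e^(−5k_d)) ⇒ L₀ = BOD₅ / (1 − e^(−5×0.376))
= 35.4 / (1 − 0.1526) = 35.4 / 0.8474 = 41.77 mg/L.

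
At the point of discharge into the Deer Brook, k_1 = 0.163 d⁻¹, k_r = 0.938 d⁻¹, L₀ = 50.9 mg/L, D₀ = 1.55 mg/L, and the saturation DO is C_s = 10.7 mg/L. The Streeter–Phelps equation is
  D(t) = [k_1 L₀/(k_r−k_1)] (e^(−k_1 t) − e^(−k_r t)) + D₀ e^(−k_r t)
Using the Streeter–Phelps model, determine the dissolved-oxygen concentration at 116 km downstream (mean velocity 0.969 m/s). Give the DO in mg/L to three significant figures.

Travel time t = x/v = 116 km / (0.969 m/s) = 116000 m / 0.969 m/s = 119700 s = 1.386 d.
k_1 L₀/(k_r−k_1) = 0.163×50.9/(0.938−0.163) = 8.297/0.7750 = 10.71 mg/L.
e^(−k_1 t) = e^(−0.163×1.386) = 0.7978; e^(−k_r t) = e^(−0.938×1.386) = 0.2726.
D = 10.71 × (0.7978 − 0.2726) + 1.55 × 0.2726 = 5.623 + 0.4226 = 6.045 mg/L.
DO = C_s − D = 10.7 − 6.045 = 4.655 mg/L.

DO ≈ 4.65 mg/L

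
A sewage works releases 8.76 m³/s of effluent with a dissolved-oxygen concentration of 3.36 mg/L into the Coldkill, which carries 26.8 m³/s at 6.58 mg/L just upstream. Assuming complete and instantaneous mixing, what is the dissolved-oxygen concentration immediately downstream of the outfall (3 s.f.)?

Flow-weighted mixing: C = (Q_r C_r + Q_w C_w)/(Q_r + Q_w)
= (26.8×6.58 + 8.76×3.36)/(26.8 + 8.76) = 205.8/35.56 = 5.787 mg/L.

5.79 mg/L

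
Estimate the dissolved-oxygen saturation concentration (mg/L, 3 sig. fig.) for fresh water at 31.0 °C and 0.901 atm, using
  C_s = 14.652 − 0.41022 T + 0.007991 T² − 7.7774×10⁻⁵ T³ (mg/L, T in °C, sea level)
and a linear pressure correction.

At sea level: C_s = 14.652 − 0.41022×31.0 + 0.007991×31.0² − 7.7774×10⁻⁵×31.0³ = 7.298 mg/L.
Pressure correction: C_s' = 7.298 × 0.901 = 6.575 mg/L.

C_s ≈ 6.58 mg/L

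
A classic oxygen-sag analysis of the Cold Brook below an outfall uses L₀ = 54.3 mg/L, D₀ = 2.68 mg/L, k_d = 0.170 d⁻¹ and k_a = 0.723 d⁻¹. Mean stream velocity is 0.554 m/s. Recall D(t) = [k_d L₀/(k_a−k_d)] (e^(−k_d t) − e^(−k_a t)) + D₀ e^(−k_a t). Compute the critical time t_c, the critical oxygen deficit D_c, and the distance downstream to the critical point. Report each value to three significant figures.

At the critical point dD/dt = 0, so k_d L₀ e^(−k_d t) = k_a D. Substituting D(t) from the Streeter–Phelps equation and solving for t gives
t_c = ln[(k_a/k_d)(1 − D₀(k_a−k_d)/(k_d L₀))] / (k_a−k_d).
Here k_a−k_d = 0.5530 d⁻¹ and 1 − D₀(k_a−k_d)/(k_d L₀) = 1 − 2.68×0.5530/(0.170×54.3) = 0.8394, so
t_c = ln(4.253 × 0.8394) / 0.5530 = 1.273 / 0.5530 = 2.301 d.
D_c = (k_d/k_a) L₀ e^(−k_d t_c) = (0.170/0.723) × 54.3 × e^(−0.170×2.301) = 0.2351 × 54.3 × 0.6762 = 8.634 mg/L.
x_c = v t_c = 0.554 m/s × 2.301 d × 86400 s/d = 110200 m ≈ 110 km.

t_c ≈ 2.30 d; D_c ≈ 8.63 mg/L; x_c ≈ 110 km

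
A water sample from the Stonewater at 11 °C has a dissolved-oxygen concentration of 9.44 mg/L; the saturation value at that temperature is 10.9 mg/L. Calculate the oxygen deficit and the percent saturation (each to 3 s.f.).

D = C_s − C = 10.9 − 9.44 = 1.46 mg/L.
% saturation = 9.44/10.9 × 100 = 86.6 %.

D ≈ 1.46 mg/L; 86.6 % saturation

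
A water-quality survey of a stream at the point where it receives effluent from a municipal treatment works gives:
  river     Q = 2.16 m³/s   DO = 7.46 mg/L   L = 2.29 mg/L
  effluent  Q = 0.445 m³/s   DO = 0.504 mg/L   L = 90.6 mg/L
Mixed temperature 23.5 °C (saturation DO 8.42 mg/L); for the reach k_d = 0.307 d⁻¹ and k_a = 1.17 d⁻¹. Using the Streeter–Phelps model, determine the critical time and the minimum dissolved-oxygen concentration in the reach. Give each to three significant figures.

t_c ≈ 1.06 d; minimum DO ≈ 5.12 mg/L

Mixed DO = (2.16×7.46 + 0.445×0.504)/(2.16+0.445) = 16.34/2.605 = 6.272 mg/L.
Mixed L₀ = (2.16×2.29 + 0.445×90.6)/(2.605) = 45.26/2.605 = 17.38 mg/L.
Initial deficit D₀ = C_s − DO₀ = 8.42 − 6.272 = 2.148 mg/L.
t_c = (1/0.8630) ln[(1.17/0.307)(1 − 2.148×0.8630/(0.307×17.38))] = 1.159 × ln(2.487) = 1.055 d.
D_c = (0.307/1.17) × 17.38 × e^(−0.307×1.055) = 0.2624 × 17.38 × 0.7232 = 3.297 mg/L.
Minimum DO = 8.42 − 3.297 = 5.123 mg/L.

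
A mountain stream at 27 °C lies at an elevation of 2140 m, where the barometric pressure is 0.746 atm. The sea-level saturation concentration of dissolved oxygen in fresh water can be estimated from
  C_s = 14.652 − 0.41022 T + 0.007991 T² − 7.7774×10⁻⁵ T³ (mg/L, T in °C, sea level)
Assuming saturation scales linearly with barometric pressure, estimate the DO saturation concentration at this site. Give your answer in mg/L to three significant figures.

C_s ≈ 5.87 mg/L

At sea level: C_s = 14.652 − 0.41022×27 + 0.007991×27² − 7.7774×10⁻⁵×27³ = 7.871 mg/L.
Pressure correction: C_s' = 7.871 × 0.746 = 5.872 mg/L.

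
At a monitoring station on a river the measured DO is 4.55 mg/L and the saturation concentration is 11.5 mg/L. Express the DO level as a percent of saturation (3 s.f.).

% saturation = C/C_s × 100 = 4.55/11.5 × 100 = 39.6 %.

39.6 % saturation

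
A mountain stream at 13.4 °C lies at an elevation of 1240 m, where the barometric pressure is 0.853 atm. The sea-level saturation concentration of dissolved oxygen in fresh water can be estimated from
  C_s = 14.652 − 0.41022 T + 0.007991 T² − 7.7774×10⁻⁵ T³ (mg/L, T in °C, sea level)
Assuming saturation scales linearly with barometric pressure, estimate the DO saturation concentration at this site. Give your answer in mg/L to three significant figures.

At sea level: C_s = 14.652 − 0.41022×13.4 + 0.007991×13.4² − 7.7774×10⁻⁵×13.4³ = 10.40 mg/L.
Pressure correction: C_s' = 10.40 × 0.853 = 8.874 mg/L.

C_s ≈ 8.87 mg/L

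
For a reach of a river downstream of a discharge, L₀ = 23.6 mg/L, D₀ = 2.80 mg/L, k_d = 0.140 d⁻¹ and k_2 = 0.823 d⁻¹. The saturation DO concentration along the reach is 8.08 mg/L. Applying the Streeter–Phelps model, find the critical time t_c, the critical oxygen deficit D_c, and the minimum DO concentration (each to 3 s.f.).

t_c ≈ 1.33 d; D_c ≈ 3.33 mg/L; min DO ≈ 4.75 mg/L

t_c = [1/(k_2−k_d)] ln[(k_2/k_d)(1 − D₀(k_2−k_d)/(k_d L₀))]
= [1/(0.823−0.140)] ln[(0.823/0.140)(1 − 2.80×0.6830/(0.140×23.6))]
= (1/0.6830) ln[5.879 × 0.4212] = 1.464 × ln(2.476) = 1.464 × 0.9066 = 1.327 d.
L(t_c) = L₀ e^(−k_d t_c) = 23.6 × 0.8304 = 19.60 mg/L, and at the critical point k_2 D_c = k_d L, so D_c = (0.140/0.823) × 19.60 = 3.334 mg/L.
Minimum DO = C_s − D_c = 8.08 − 3.334 = 4.746 mg/L.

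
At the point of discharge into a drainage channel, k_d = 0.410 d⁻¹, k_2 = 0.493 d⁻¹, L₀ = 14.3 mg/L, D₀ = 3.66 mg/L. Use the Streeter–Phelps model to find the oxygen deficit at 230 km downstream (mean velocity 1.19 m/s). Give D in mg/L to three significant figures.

D ≈ 6.00 mg/L

Travel time t = x/v = 230 km / (1.19 m/s) = 230000 m / 1.19 m/s = 193300 s = 2.237 d.
k_d L₀/(k_2−k_d) = 0.410×14.3/(0.493−0.410) = 5.863/0.08300 = 70.64 mg/L.
e^(−k_d t) = e^(−0.410×2.237) = 0.3996; e^(−k_2 t) = e^(−0.493×2.237) = 0.3319.
D = 70.64 × (0.3996 − 0.3319) + 3.66 × 0.3319 = 4.784 + 1.215 = 5.999 mg/L.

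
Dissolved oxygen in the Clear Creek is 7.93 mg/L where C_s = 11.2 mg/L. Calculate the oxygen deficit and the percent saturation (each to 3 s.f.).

D ≈ 3.27 mg/L; 70.8 % saturation

D = C_s − C = 11.2 − 7.93 = 3.27 mg/L.
% saturation = 7.93/11.2 × 100 = 70.8 %.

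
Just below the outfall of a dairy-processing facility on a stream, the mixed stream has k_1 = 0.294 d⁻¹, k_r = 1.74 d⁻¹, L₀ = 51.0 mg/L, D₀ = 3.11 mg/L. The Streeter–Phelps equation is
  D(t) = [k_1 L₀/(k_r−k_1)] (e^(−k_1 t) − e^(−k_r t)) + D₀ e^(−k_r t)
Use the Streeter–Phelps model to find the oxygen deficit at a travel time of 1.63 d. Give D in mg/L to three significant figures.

D ≈ 6.00 mg/L

k_1 L₀/(k_r−k_1) = 0.294×51.0/(1.74−0.294) = 14.99/1.446 = 10.37 mg/L.
e^(−k_1 t) = e^(−0.294×1.630) = 0.6193; e^(−k_r t) = e^(−1.74×1.630) = 0.05865.
D = 10.37 × (0.6193 − 0.05865) + 3.11 × 0.05865 = 5.813 + 0.1824 = 5.996 mg/L.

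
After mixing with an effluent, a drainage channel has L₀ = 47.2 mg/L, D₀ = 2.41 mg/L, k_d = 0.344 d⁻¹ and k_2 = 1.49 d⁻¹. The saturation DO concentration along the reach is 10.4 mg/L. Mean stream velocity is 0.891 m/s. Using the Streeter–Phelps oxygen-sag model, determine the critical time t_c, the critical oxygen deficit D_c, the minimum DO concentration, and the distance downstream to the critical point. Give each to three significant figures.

With k_2/k_d = 4.331 and 1 − D₀(k_2−k_d)/(k_d L₀) = 0.8299,
t_c = ln(4.331 × 0.8299) / (1.49 − 0.344) = ln(3.595) / 1.146 = 1.279/1.146 = 1.116 d.
D_c = (k_d/k_2) L₀ e^(−k_d t_c) = (0.344/1.49) × 47.2 × e^(−0.344×1.116) = 0.2309 × 47.2 × 0.6811 = 7.422 mg/L.
Minimum DO = C_s − D_c = 10.4 − 7.422 = 2.978 mg/L.
x_c = v t_c = 0.891 m/s × 1.116 d × 86400 s/d = 85950 m ≈ 85.9 km.

t_c ≈ 1.12 d; D_c ≈ 7.42 mg/L; min DO ≈ 2.98 mg/L; x_c ≈ 85.9 km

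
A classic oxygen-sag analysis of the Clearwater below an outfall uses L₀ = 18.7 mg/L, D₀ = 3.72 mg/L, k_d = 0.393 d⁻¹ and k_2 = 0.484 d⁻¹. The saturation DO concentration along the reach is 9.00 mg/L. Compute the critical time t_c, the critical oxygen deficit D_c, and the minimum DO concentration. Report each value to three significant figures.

t_c ≈ 1.77 d; D_c ≈ 7.57 mg/L; min DO ≈ 1.43 mg/L

With k_2/k_d = 1.232 and 1 − D₀(k_2−k_d)/(k_d L₀) = 0.9539,
t_c = ln(1.232 × 0.9539) / (0.484 − 0.393) = ln(1.175) / 0.09100 = 0.1611/0.09100 = 1.771 d.
D_c = (k_d/k_2) L₀ e^(−k_d t_c) = (0.393/0.484) × 18.7 × e^(−0.393×1.771) = 0.8120 × 18.7 × 0.4987 = 7.572 mg/L.
Minimum DO = C_s − D_c = 9.00 − 7.572 = 1.428 mg/L.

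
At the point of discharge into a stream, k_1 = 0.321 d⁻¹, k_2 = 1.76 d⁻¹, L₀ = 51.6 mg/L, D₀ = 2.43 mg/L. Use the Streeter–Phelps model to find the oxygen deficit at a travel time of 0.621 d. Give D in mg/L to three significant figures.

k_1 L₀/(k_2−k_1) = 0.321×51.6/(1.76−0.321) = 16.56/1.439 = 11.51 mg/L.
e^(−k_1 t) = e^(−0.321×0.6210) = 0.8193; e^(−k_2 t) = e^(−1.76×0.6210) = 0.3352.
D = 11.51 × (0.8193 − 0.3352) + 2.43 × 0.3352 = 5.572 + 0.8146 = 6.386 mg/L.

D ≈ 6.39 mg/L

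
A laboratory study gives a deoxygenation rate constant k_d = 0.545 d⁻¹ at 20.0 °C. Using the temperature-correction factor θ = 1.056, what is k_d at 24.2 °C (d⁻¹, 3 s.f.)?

k_d(T₂) = k_d(T₁) · θ^(T₂−T₁) = 0.545 × 1.056^(24.2−20.0)
= 0.545 × 1.056^4.20 = 0.545 × 1.257 = 0.6851 d⁻¹.

k_d ≈ 0.685 d⁻¹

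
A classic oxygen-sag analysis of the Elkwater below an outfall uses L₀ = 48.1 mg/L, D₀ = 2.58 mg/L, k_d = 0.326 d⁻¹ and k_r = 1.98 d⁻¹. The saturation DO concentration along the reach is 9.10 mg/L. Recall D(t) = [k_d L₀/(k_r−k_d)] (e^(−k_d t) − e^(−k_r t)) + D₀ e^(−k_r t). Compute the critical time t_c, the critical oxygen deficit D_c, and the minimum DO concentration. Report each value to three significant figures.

At the critical point dD/dt = 0, so k_d L₀ e^(−k_d t) = k_r D. Substituting D(t) from the Streeter–Phelps equation and solving for t gives
t_c = ln[(k_r/k_d)(1 − D₀(k_r−k_d)/(k_d L₀))] / (k_r−k_d).
Here k_r−k_d = 1.654 d⁻¹ and 1 − D₀(k_r−k_d)/(k_d L₀) = 1 − 2.58×1.654/(0.326×48.1) = 0.7279, so
t_c = ln(6.074 × 0.7279) / 1.654 = 1.486 / 1.654 = 0.8986 d.
L(t_c) = L₀ e^(−k_d t_c) = 48.1 × 0.7461 = 35.89 mg/L, and at the critical point k_r D_c = k_d L, so D_c = (0.326/1.98) × 35.89 = 5.908 mg/L.
Minimum DO = C_s − D_c = 9.10 − 5.908 = 3.192 mg/L.

t_c ≈ 0.899 d; D_c ≈ 5.91 mg/L; min DO ≈ 3.19 mg/L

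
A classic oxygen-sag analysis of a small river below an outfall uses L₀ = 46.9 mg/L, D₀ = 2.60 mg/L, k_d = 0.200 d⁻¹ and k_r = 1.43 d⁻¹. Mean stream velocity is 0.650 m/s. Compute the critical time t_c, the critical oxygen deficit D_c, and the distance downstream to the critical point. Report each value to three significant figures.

t_c ≈ 1.26 d; D_c ≈ 5.10 mg/L; x_c ≈ 70.8 km

With k_r/k_d = 7.150 and 1 − D₀(k_r−k_d)/(k_d L₀) = 0.6591,
t_c = ln(7.150 × 0.6591) / (1.43 − 0.200) = ln(4.712) / 1.230 = 1.550/1.230 = 1.260 d.
D_c = (k_d/k_r) L₀ e^(−k_d t_c) = (0.200/1.43) × 46.9 × e^(−0.200×1.260) = 0.1399 × 46.9 × 0.7772 = 5.098 mg/L.
x_c = v t_c = 0.650 m/s × 1.260 d × 86400 s/d = 70780 m ≈ 70.8 km.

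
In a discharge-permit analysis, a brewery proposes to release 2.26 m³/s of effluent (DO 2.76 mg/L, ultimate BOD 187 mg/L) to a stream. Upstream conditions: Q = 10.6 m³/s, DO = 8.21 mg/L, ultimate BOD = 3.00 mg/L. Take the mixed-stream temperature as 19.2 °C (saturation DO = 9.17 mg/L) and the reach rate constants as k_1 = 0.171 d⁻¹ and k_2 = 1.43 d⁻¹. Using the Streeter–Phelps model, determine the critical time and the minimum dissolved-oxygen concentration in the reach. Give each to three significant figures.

Mixed DO = (10.6×8.21 + 2.26×2.76)/(10.6+2.26) = 93.26/12.86 = 7.252 mg/L.
Mixed L₀ = (10.6×3.00 + 2.26×187)/(12.86) = 454.4/12.86 = 35.34 mg/L.
Initial deficit D₀ = C_s − DO₀ = 9.17 − 7.252 = 1.918 mg/L.
t_c = (1/1.259) ln[(1.43/0.171)(1 − 1.918×1.259/(0.171×35.34))] = 0.7943 × ln(5.021) = 1.282 d.
D_c = (0.171/1.43) × 35.34 × e^(−0.171×1.282) = 0.1196 × 35.34 × 0.8032 = 3.394 mg/L.
Minimum DO = 9.17 − 3.394 = 5.776 mg/L.

t_c ≈ 1.28 d; minimum DO ≈ 5.78 mg/L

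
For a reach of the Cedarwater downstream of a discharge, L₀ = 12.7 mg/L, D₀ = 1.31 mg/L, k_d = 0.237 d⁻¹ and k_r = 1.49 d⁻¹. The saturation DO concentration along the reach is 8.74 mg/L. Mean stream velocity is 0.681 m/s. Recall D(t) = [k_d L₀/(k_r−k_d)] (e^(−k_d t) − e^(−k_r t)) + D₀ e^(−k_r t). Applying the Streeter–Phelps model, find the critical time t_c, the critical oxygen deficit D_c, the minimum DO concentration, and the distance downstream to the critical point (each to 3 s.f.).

At the critical point dD/dt = 0, so k_d L₀ e^(−k_d t) = k_r D. Substituting D(t) from the Streeter–Phelps equation and solving for t gives
t_c = ln[(k_r/k_d)(1 − D₀(k_r−k_d)/(k_d L₀))] / (k_r−k_d).
Here k_r−k_d = 1.253 d⁻¹ and 1 − D₀(k_r−k_d)/(k_d L₀) = 1 − 1.31×1.253/(0.237×12.7) = 0.4547, so
t_c = ln(6.287 × 0.4547) / 1.253 = 1.050 / 1.253 = 0.8382 d.
D_c = (k_d/k_r) L₀ e^(−k_d t_c) = (0.237/1.49) × 12.7 × e^(−0.237×0.8382) = 0.1591 × 12.7 × 0.8198 = 1.656 mg/L.
Minimum DO = C_s − D_c = 8.74 − 1.656 = 7.084 mg/L.
x_c = v t_c = 0.681 m/s × 0.8382 d × 86400 s/d = 49320 m ≈ 49.3 km.

t_c ≈ 0.838 d; D_c ≈ 1.66 mg/L; min DO ≈ 7.08 mg/L; x_c ≈ 49.3 km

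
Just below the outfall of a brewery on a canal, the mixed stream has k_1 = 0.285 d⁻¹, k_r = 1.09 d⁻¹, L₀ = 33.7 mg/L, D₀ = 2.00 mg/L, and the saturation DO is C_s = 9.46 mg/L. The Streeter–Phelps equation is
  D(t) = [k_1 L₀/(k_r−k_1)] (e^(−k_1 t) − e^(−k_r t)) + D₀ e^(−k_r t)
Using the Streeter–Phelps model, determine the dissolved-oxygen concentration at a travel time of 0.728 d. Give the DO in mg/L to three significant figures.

k_1 L₀/(k_r−k_1) = 0.285×33.7/(1.09−0.285) = 9.604/0.8050 = 11.93 mg/L.
e^(−k_1 t) = e^(−0.285×0.7280) = 0.8126; e^(−k_r t) = e^(−1.09×0.7280) = 0.4523.
D = 11.93 × (0.8126 − 0.4523) + 2.00 × 0.4523 = 4.300 + 0.9045 = 5.204 mg/L.
DO = C_s − D = 9.46 − 5.204 = 4.256 mg/L.

DO ≈ 4.26 mg/L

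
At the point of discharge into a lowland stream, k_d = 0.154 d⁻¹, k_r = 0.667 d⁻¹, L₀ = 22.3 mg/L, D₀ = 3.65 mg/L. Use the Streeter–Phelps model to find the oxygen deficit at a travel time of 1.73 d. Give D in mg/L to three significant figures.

D ≈ 4.17 mg/L

k_d L₀/(k_r−k_d) = 0.154×22.3/(0.667−0.154) = 3.434/0.5130 = 6.694 mg/L.
e^(−k_d t) = e^(−0.154×1.730) = 0.7661; e^(−k_r t) = e^(−0.667×1.730) = 0.3154.
D = 6.694 × (0.7661 − 0.3154) + 3.65 × 0.3154 = 3.017 + 1.151 = 4.168 mg/L.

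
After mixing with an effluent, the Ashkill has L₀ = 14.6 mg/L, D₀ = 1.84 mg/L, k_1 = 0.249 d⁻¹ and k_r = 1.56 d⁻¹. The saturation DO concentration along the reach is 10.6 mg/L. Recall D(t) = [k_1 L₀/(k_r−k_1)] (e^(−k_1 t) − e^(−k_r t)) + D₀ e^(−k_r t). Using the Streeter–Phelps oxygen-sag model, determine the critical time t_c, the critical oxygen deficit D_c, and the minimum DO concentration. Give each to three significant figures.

t_c ≈ 0.569 d; D_c ≈ 2.02 mg/L; min DO ≈ 8.58 mg/L

t_c = [1/(k_r−k_1)] ln[(k_r/k_1)(1 − D₀(k_r−k_1)/(k_1 L₀))]
= [1/(1.56−0.249)] ln[(1.56/0.249)(1 − 1.84×1.311/(0.249×14.6))]
= (1/1.311) ln[6.265 × 0.3365] = 0.7628 × ln(2.108) = 0.7628 × 0.7457 = 0.5688 d.
L(t_c) = L₀ e^(−k_1 t_c) = 14.6 × 0.8679 = 12.67 mg/L, and at the critical point k_r D_c = k_1 L, so D_c = (0.249/1.56) × 12.67 = 2.023 mg/L.
Minimum DO = C_s − D_c = 10.6 − 2.023 = 8.577 mg/L.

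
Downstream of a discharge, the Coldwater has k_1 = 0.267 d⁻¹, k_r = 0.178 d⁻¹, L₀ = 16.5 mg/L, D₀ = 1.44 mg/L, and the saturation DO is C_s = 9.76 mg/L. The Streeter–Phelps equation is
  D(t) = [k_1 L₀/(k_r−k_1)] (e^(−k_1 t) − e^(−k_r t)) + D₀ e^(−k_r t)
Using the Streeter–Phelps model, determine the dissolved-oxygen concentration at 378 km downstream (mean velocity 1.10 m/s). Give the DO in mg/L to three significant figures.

Travel time t = x/v = 378 km / (1.10 m/s) = 378000 m / 1.10 m/s = 343600 s = 3.977 d.
k_1 L₀/(k_r−k_1) = 0.267×16.5/(0.178−0.267) = 4.405/-0.08900 = -49.50 mg/L.
e^(−k_1 t) = e^(−0.267×3.977) = 0.3458; e^(−k_r t) = e^(−0.178×3.977) = 0.4927.
D = -49.50 × (0.3458 − 0.4927) + 1.44 × 0.4927 = 7.270 + 0.7094 = 7.979 mg/L.
DO = C_s − D = 9.76 − 7.979 = 1.781 mg/L.

DO ≈ 1.78 mg/L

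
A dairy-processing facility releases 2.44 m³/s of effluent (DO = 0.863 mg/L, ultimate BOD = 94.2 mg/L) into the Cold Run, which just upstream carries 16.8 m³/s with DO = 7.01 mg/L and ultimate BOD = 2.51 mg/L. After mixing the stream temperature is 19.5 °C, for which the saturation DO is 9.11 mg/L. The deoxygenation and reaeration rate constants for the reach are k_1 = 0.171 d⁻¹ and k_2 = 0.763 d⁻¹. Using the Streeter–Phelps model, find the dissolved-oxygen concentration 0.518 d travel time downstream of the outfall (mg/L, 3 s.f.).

DO ≈ 6.18 mg/L

Mixed DO = (16.8×7.01 + 2.44×0.863)/(16.8+2.44) = 119.9/19.24 = 6.230 mg/L.
Mixed L₀ = (16.8×2.51 + 2.44×94.2)/(19.24) = 272.0/19.24 = 14.14 mg/L.
Initial deficit D₀ = C_s − DO₀ = 9.11 − 6.230 = 2.880 mg/L.
D(0.518) = [0.171×14.14/(0.763−0.171)](e^(−0.171×0.518) − e^(−0.763×0.518)) + 2.880 e^(−0.763×0.518)
= 4.084 × (0.9152 − 0.6735) + 2.880 × 0.6735 = 2.927 mg/L.
DO = 9.11 − 2.927 = 6.183 mg/L.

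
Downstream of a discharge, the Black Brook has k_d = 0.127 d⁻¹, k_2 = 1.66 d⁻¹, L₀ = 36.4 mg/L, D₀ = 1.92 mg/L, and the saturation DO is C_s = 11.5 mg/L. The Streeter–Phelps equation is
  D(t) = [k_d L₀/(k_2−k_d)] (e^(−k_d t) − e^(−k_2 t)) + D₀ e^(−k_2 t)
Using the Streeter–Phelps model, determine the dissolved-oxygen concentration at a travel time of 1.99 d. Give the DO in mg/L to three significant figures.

k_d L₀/(k_2−k_d) = 0.127×36.4/(1.66−0.127) = 4.623/1.533 = 3.016 mg/L.
e^(−k_d t) = e^(−0.127×1.990) = 0.7767; e^(−k_2 t) = e^(−1.66×1.990) = 0.03676.
D = 3.016 × (0.7767 − 0.03676) + 1.92 × 0.03676 = 2.231 + 0.07058 = 2.302 mg/L.
DO = C_s − D = 11.5 − 2.302 = 9.198 mg/L.

DO ≈ 9.20 mg/L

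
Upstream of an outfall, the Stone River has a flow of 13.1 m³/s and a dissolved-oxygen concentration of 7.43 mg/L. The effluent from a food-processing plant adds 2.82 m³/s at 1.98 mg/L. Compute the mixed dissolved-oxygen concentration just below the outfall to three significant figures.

6.46 mg/L

Flow-weighted mixing: C = (Q_r C_r + Q_w C_w)/(Q_r + Q_w)
= (13.1×7.43 + 2.82×1.98)/(13.1 + 2.82) = 102.9/15.92 = 6.465 mg/L.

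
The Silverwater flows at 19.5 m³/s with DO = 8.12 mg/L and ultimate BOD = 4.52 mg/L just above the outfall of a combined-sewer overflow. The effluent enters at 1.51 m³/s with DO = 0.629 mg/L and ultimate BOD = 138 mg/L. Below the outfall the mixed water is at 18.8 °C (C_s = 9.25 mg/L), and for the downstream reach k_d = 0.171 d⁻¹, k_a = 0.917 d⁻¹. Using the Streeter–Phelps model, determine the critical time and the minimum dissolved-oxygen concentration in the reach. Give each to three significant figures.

t_c ≈ 1.28 d; minimum DO ≈ 7.14 mg/L

Mixed DO = (19.5×8.12 + 1.51×0.629)/(19.5+1.51) = 159.3/21.01 = 7.582 mg/L.
Mixed L₀ = (19.5×4.52 + 1.51×138)/(21.01) = 296.5/21.01 = 14.11 mg/L.
Initial deficit D₀ = C_s − DO₀ = 9.25 − 7.582 = 1.668 mg/L.
t_c = (1/0.7460) ln[(0.917/0.171)(1 − 1.668×0.7460/(0.171×14.11))] = 1.340 × ln(2.597) = 1.279 d.
D_c = (0.171/0.917) × 14.11 × e^(−0.171×1.279) = 0.1865 × 14.11 × 0.8035 = 2.115 mg/L.
Minimum DO = 9.25 − 2.115 = 7.135 mg/L.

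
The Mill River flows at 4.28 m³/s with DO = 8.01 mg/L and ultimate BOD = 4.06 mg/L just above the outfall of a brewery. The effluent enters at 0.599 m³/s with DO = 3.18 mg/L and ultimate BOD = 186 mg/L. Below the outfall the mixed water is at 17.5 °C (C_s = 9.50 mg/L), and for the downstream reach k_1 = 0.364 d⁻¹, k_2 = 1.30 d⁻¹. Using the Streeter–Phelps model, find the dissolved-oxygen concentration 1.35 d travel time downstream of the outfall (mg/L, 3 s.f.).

Mixed DO = (4.28×8.01 + 0.599×3.18)/(4.28+0.599) = 36.19/4.879 = 7.417 mg/L.
Mixed L₀ = (4.28×4.06 + 0.599×186)/(4.879) = 128.8/4.879 = 26.40 mg/L.
Initial deficit D₀ = C_s − DO₀ = 9.50 − 7.417 = 2.083 mg/L.
D(1.35) = [0.364×26.40/(1.30−0.364)](e^(−0.364×1.35) − e^(−1.30×1.35)) + 2.083 e^(−1.30×1.35)
= 10.27 × (0.6118 − 0.1729) + 2.083 × 0.1729 = 4.865 mg/L.
DO = 9.50 − 4.865 = 4.635 mg/L.

DO ≈ 4.63 mg/L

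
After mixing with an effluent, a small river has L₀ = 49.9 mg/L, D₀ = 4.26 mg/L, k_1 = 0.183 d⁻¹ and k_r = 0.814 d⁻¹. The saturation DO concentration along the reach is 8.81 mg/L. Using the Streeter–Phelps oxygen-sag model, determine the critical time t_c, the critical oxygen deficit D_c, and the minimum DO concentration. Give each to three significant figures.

With k_r/k_1 = 4.448 and 1 − D₀(k_r−k_1)/(k_1 L₀) = 0.7056,
t_c = ln(4.448 × 0.7056) / (0.814 − 0.183) = ln(3.139) / 0.6310 = 1.144/0.6310 = 1.813 d.
D_c = (k_1/k_r) L₀ e^(−k_1 t_c) = (0.183/0.814) × 49.9 × e^(−0.183×1.813) = 0.2248 × 49.9 × 0.7177 = 8.051 mg/L.
Minimum DO = C_s − D_c = 8.81 − 8.051 = 0.7588 mg/L.

t_c ≈ 1.81 d; D_c ≈ 8.05 mg/L; min DO ≈ 0.759 mg/L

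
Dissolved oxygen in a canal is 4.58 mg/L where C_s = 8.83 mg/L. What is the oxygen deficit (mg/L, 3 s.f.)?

D ≈ 4.25 mg/L

D = C_s − C = 8.83 − 4.58 = 4.25 mg/L.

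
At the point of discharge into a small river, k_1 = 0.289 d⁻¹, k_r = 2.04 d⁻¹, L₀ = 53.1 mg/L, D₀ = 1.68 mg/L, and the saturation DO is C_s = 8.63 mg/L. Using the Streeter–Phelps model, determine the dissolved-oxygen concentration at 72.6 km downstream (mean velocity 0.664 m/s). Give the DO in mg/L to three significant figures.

DO ≈ 3.09 mg/L

Travel time t = x/v = 72.6 km / (0.664 m/s) = 72600 m / 0.664 m/s = 109300 s = 1.265 d.
k_1 L₀/(k_r−k_1) = 0.289×53.1/(2.04−0.289) = 15.35/1.751 = 8.764 mg/L.
e^(−k_1 t) = e^(−0.289×1.265) = 0.6937; e^(−k_r t) = e^(−2.04×1.265) = 0.07565.
D = 8.764 × (0.6937 − 0.07565) + 1.68 × 0.07565 = 5.417 + 0.1271 = 5.544 mg/L.
DO = C_s − D = 8.63 − 5.544 = 3.086 mg/L.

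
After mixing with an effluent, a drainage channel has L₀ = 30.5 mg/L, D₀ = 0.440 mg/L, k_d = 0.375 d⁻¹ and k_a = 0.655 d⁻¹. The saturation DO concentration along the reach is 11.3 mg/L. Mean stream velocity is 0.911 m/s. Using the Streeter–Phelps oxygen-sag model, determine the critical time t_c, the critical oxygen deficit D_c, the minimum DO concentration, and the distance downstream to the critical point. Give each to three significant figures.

t_c = [1/(k_a−k_d)] ln[(k_a/k_d)(1 − D₀(k_a−k_d)/(k_d L₀))]
= [1/(0.655−0.375)] ln[(0.655/0.375)(1 − 0.440×0.2800/(0.375×30.5))]
= (1/0.2800) ln[1.747 × 0.9892] = 3.571 × ln(1.728) = 3.571 × 0.5469 = 1.953 d.
D_c = (k_d/k_a) L₀ e^(−k_d t_c) = (0.375/0.655) × 30.5 × e^(−0.375×1.953) = 0.5725 × 30.5 × 0.4807 = 8.395 mg/L.
Minimum DO = C_s − D_c = 11.3 − 8.395 = 2.905 mg/L.
x_c = v t_c = 0.911 m/s × 1.953 d × 86400 s/d = 153700 m ≈ 154 km.

t_c ≈ 1.95 d; D_c ≈ 8.39 mg/L; min DO ≈ 2.91 mg/L; x_c ≈ 154 km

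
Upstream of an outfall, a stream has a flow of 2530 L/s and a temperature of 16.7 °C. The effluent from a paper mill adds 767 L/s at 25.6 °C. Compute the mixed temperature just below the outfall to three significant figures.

Flow-weighted mixing: C = (Q_r C_r + Q_w C_w)/(Q_r + Q_w)
= (2530×16.7 + 767×25.6)/(2530 + 767) = 61890/3297 = 18.77 °C.

18.8 °C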